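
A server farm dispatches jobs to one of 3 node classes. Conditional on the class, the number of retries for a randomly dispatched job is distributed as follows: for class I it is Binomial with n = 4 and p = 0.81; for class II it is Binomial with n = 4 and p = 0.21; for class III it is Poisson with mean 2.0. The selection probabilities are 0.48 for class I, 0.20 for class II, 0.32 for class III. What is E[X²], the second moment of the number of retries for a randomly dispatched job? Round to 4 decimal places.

For each component E[X²] = Var + (mean)², giving I: 11.1132; II: 1.3692; III: 6.
Overall E[X²] = 0.48·11.1132 + 0.2·1.3692 + 0.32·6 = 7.52818.

7.5282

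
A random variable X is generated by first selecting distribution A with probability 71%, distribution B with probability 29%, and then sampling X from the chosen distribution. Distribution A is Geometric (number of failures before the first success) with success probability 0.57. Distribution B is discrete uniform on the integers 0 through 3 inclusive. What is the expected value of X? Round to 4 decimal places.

Component means — A: 0.754386; B: 1.5.
E[X] = 0.71·0.754386 + 0.29·1.5 = 0.970614.

0.9706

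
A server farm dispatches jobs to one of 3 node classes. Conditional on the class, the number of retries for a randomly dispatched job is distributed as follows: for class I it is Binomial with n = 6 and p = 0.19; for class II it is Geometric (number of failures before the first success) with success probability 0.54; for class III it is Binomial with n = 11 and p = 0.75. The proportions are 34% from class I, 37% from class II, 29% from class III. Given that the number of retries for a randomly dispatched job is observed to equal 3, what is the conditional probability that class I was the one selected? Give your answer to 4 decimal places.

0.5565

Likelihoods P(X=3 | ·): I: 0.0729031; II: 0.0525614; III: 0.00106215.
Posterior ∝ prior × likelihood. Numerator for I: 0.34·0.0729031 = 0.024787.
Normalizing constant: 0.34·0.0729031 + 0.37·0.0525614 + 0.29·0.00106215 = 0.0445428.
P(I | observation) = 0.024787 / 0.0445428 = 0.556477.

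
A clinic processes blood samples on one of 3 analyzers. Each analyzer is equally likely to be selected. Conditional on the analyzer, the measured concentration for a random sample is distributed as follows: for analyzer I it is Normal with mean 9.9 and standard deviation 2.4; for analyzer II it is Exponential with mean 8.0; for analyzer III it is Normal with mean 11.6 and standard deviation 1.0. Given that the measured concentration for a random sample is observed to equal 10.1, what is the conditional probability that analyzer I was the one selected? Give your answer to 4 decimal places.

0.5012

Likelihoods f(10.1 | ·): I: 0.16565; II: 0.0353682; III: 0.129518.
Posterior ∝ prior × likelihood. Numerator for I: 0.333333·0.16565 = 0.0552166.
Normalizing constant: 0.333333·0.16565 + 0.333333·0.0353682 + 0.333333·0.129518 = 0.110179.
P(I | observation) = 0.0552166 / 0.110179 = 0.501156.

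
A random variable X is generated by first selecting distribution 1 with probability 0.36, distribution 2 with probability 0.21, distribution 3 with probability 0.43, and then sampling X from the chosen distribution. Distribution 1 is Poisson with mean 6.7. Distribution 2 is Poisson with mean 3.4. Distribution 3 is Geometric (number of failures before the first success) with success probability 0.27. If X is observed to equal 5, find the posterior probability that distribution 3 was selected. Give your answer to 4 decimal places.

Likelihoods P(X=5 | ·): 1: 0.13849; 2: 0.126361; 3: 0.0559729.
Posterior ∝ prior × likelihood. Numerator for 3: 0.43·0.0559729 = 0.0240684.
Normalizing constant: 0.36·0.13849 + 0.21·0.126361 + 0.43·0.0559729 = 0.100461.
P(3 | observation) = 0.0240684 / 0.100461 = 0.23958.

0.2396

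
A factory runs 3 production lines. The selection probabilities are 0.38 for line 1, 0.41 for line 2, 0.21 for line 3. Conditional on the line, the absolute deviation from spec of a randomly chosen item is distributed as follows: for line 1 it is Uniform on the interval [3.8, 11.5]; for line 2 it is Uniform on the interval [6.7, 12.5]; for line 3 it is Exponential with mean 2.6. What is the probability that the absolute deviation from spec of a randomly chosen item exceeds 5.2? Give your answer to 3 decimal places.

0.749

Conditional on each line, P(X > 5.2): 1: 0.818182; 2: 1; 3: 0.135335.
By total probability, P(X > 5.2) = 0.38·0.818182 + 0.41·1 + 0.21·0.135335 = 0.74933.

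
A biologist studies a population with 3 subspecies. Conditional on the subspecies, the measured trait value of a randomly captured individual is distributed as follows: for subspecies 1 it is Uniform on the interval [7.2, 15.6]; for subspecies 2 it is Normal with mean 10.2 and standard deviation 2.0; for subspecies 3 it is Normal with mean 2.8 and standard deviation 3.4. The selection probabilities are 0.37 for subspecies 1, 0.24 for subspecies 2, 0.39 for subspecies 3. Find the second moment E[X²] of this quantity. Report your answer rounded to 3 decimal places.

83.756

For each component E[X²] = Var + (mean)², giving 1: 135.84; 2: 108.04; 3: 19.4.
Overall E[X²] = 0.37·135.84 + 0.24·108.04 + 0.39·19.4 = 83.7564.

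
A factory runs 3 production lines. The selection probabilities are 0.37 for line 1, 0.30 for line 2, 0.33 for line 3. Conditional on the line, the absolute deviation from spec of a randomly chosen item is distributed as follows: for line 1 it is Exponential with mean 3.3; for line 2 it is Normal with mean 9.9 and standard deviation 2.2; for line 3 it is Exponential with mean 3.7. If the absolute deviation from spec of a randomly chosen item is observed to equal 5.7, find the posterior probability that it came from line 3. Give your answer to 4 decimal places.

0.3995

Likelihoods f(5.7 | ·): 1: 0.0538693; 2: 0.0293134; 3: 0.0579095.
Posterior ∝ prior × likelihood. Numerator for 3: 0.33·0.0579095 = 0.0191101.
Normalizing constant: 0.37·0.0538693 + 0.3·0.0293134 + 0.33·0.0579095 = 0.0478358.
P(3 | observation) = 0.0191101 / 0.0478358 = 0.399495.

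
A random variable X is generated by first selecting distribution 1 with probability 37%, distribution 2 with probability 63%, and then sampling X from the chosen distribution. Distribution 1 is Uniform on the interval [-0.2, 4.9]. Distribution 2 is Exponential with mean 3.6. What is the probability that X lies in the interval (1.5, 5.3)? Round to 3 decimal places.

0.517

Conditional on each component, P(1.5 < X < 5.3): 1: 0.666667; 2: 0.429826.
By total probability, P(1.5 < X < 5.3) = 0.37·0.666667 + 0.63·0.429826 = 0.517457.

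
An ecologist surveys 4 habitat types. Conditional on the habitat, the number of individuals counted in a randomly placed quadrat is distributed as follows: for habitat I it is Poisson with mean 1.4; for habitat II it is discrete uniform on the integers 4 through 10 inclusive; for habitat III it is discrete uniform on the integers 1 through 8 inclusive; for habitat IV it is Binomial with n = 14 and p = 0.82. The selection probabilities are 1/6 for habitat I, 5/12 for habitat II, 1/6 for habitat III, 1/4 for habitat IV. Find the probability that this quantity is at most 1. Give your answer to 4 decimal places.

Conditional on each habitat, P(X ≤ 1): I: 0.591833; II: 0; III: 0.125; IV: 2.42796e-09.
By total probability, P(X ≤ 1) = 0.166667·0.591833 + 0.416667·0 + 0.166667·0.125 + 0.25·2.42796e-09 = 0.119472.

0.1195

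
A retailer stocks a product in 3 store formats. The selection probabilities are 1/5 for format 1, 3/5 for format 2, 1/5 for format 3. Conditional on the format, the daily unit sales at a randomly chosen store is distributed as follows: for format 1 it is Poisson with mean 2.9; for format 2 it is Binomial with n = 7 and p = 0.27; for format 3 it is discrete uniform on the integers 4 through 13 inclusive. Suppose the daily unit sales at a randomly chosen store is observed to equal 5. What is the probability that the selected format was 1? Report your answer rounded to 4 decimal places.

Likelihoods P(X=5 | ·): 1: 0.0940491; 2: 0.0160577; 3: 0.1.
Posterior ∝ prior × likelihood. Numerator for 1: 0.2·0.0940491 = 0.0188098.
Normalizing constant: 0.2·0.0940491 + 0.6·0.0160577 + 0.2·0.1 = 0.0484445.
P(1 | observation) = 0.0188098 / 0.0484445 = 0.388276.

0.3883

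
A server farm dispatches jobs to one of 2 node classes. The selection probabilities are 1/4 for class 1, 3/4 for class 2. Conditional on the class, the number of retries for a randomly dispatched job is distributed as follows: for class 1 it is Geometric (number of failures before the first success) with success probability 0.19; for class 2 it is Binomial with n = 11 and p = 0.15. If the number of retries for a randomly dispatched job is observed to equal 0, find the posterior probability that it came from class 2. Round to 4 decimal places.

0.7254

Likelihoods P(X=0 | ·): 1: 0.19; 2: 0.167343.
Posterior ∝ prior × likelihood. Numerator for 2: 0.75·0.167343 = 0.125507.
Normalizing constant: 0.25·0.19 + 0.75·0.167343 = 0.173007.
P(2 | observation) = 0.125507 / 0.173007 = 0.725445.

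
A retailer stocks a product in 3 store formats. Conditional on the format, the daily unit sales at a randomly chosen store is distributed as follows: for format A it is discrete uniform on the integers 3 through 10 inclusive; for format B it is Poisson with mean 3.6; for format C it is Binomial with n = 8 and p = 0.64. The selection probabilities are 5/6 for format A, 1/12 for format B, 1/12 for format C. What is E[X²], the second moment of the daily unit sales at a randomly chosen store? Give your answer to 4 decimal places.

For each component E[X²] = Var + (mean)², giving A: 47.5; B: 16.56; C: 28.0576.
Overall E[X²] = 0.833333·47.5 + 0.0833333·16.56 + 0.0833333·28.0576 = 43.3015.

43.3015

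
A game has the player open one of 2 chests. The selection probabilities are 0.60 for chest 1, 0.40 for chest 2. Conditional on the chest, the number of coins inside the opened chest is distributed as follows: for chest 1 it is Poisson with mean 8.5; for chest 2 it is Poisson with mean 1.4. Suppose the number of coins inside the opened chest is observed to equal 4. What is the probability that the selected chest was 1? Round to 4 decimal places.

Likelihoods P(X=4 | ·): 1: 0.0442549; 2: 0.039472.
Posterior ∝ prior × likelihood. Numerator for 1: 0.6·0.0442549 = 0.0265529.
Normalizing constant: 0.6·0.0442549 + 0.4·0.039472 = 0.0423417.
P(1 | observation) = 0.0265529 / 0.0423417 = 0.627111.

0.6271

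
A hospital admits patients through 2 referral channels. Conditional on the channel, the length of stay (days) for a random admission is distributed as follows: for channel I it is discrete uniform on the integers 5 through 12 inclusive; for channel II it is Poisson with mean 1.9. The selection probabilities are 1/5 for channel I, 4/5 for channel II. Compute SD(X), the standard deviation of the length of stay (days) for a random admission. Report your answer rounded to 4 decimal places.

Per component, I: μ=8.5, E[X²]=77.5; II: μ=1.9, E[X²]=5.51.
E[X] = 0.2·8.5 + 0.8·1.9 = 3.22.
E[X²] = 0.2·77.5 + 0.8·5.51 = 19.908.
Var(X) = E[X²] − (E[X])² = 19.908 − 10.3684 = 9.5396.
SD(X) = √9.5396 = 3.08862.

3.0886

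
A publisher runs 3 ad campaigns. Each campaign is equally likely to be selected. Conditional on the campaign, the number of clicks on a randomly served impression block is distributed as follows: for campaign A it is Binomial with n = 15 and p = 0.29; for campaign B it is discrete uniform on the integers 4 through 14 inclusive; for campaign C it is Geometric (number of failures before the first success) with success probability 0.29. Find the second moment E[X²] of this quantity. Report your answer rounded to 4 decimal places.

For each component E[X²] = Var + (mean)², giving A: 22.011; B: 91; C: 14.4364.
Overall E[X²] = 0.333333·22.011 + 0.333333·91 + 0.333333·14.4364 = 42.4825.

42.4825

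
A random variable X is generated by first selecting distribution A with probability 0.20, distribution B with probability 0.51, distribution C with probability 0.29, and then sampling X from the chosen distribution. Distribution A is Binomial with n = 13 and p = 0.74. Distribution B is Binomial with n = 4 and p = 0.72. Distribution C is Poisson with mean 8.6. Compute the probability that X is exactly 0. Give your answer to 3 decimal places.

Conditional on each component, P(X = 0): A: 2.48115e-08; B: 0.00614656; C: 0.000184106.
By total probability, P(X = 0) = 0.2·2.48115e-08 + 0.51·0.00614656 + 0.29·0.000184106 = 0.00318814.

0.003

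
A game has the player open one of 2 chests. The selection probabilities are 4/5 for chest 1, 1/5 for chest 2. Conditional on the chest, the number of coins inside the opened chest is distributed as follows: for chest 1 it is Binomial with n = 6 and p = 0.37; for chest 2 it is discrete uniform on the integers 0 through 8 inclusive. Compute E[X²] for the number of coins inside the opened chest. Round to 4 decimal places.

For each component E[X²] = Var + (mean)², giving 1: 6.327; 2: 22.6667.
Overall E[X²] = 0.8·6.327 + 0.2·22.6667 = 9.59493.

9.5949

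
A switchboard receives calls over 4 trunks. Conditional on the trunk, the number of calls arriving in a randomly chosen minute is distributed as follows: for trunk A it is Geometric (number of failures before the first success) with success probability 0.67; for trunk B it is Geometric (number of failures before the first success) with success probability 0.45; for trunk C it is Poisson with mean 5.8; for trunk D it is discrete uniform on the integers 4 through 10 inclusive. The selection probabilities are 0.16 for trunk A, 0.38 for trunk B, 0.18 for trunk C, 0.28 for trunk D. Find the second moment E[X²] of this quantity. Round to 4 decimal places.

For each component E[X²] = Var + (mean)², giving A: 0.977723; B: 4.20988; C: 39.44; D: 53.
Overall E[X²] = 0.16·0.977723 + 0.38·4.20988 + 0.18·39.44 + 0.28·53 = 23.6954.

23.6954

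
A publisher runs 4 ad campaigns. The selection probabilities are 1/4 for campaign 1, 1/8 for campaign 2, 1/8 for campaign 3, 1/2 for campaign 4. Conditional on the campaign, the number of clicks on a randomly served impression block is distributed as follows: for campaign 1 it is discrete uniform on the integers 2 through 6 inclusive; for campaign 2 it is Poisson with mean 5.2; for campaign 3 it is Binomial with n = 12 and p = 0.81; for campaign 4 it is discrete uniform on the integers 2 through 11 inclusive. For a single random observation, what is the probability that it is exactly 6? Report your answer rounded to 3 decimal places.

0.120

Conditional on each campaign, P(X = 6): 1: 0.2; 2: 0.15148; 3: 0.0122773; 4: 0.1.
By total probability, P(X = 6) = 0.25·0.2 + 0.125·0.15148 + 0.125·0.0122773 + 0.5·0.1 = 0.12047.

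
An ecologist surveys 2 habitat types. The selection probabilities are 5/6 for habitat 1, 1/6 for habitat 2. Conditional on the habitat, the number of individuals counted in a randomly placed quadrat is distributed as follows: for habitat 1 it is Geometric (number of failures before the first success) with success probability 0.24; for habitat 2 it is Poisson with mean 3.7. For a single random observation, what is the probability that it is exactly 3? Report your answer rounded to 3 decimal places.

Conditional on each habitat, P(X = 3): 1: 0.105354; 2: 0.20872.
By total probability, P(X = 3) = 0.833333·0.105354 + 0.166667·0.20872 = 0.122582.

0.123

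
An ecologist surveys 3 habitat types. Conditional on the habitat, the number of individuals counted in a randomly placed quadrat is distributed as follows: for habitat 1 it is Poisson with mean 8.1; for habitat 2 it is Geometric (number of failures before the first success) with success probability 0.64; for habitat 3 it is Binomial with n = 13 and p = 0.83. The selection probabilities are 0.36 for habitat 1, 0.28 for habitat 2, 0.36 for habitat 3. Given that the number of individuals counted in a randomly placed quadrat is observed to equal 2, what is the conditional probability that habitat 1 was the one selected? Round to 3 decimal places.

0.134

Likelihoods P(X=2 | ·): 1: 0.0099576; 2: 0.082944; 3: 1.84157e-07.
Posterior ∝ prior × likelihood. Numerator for 1: 0.36·0.0099576 = 0.00358474.
Normalizing constant: 0.36·0.0099576 + 0.28·0.082944 + 0.36·1.84157e-07 = 0.0268091.
P(1 | observation) = 0.00358474 / 0.0268091 = 0.133713.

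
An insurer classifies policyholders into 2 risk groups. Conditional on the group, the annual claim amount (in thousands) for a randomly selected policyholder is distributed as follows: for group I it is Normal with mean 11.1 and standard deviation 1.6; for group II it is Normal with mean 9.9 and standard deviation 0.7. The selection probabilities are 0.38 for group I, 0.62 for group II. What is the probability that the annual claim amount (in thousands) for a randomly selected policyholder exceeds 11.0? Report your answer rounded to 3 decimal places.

0.235

Conditional on each group, P(X > 11.0): I: 0.524918; II: 0.0580416.
By total probability, P(X > 11.0) = 0.38·0.524918 + 0.62·0.0580416 = 0.235454.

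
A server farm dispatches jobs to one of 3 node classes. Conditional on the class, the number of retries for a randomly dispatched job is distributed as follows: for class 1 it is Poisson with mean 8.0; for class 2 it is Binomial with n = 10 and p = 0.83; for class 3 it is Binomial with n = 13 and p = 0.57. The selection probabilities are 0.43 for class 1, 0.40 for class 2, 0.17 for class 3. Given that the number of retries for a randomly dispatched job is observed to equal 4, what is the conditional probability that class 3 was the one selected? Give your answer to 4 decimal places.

0.2013

Likelihoods P(X=4 | ·): 1: 0.0572523; 2: 0.00240561; 3: 0.0379334.
Posterior ∝ prior × likelihood. Numerator for 3: 0.17·0.0379334 = 0.00644867.
Normalizing constant: 0.43·0.0572523 + 0.4·0.00240561 + 0.17·0.0379334 = 0.0320294.
P(3 | observation) = 0.00644867 / 0.0320294 = 0.201336.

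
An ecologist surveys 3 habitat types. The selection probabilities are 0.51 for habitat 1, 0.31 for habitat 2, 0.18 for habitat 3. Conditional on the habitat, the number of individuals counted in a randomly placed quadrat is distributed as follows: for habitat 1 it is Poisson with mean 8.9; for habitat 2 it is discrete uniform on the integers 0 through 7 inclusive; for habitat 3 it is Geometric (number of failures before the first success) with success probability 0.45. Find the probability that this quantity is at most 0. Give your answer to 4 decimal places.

Conditional on each habitat, P(X ≤ 0): 1: 0.000136389; 2: 0.125; 3: 0.45.
By total probability, P(X ≤ 0) = 0.51·0.000136389 + 0.31·0.125 + 0.18·0.45 = 0.11982.

0.1198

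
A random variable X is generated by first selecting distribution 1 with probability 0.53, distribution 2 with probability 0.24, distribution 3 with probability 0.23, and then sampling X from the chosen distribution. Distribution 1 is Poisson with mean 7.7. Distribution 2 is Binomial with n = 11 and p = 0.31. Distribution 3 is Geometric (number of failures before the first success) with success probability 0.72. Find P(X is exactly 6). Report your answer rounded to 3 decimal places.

0.085

Conditional on each component, P(X = 6): 1: 0.131082; 2: 0.0641295; 3: 0.000346961.
By total probability, P(X = 6) = 0.53·0.131082 + 0.24·0.0641295 + 0.23·0.000346961 = 0.0849445.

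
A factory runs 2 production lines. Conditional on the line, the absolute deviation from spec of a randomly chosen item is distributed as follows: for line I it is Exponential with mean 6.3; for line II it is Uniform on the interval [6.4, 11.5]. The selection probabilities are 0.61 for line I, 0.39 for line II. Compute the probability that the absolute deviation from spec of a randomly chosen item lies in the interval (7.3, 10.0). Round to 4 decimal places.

0.2732

Conditional on each line, P(7.3 < X < 10.0): I: 0.109408; II: 0.529412.
By total probability, P(7.3 < X < 10.0) = 0.61·0.109408 + 0.39·0.529412 = 0.273209.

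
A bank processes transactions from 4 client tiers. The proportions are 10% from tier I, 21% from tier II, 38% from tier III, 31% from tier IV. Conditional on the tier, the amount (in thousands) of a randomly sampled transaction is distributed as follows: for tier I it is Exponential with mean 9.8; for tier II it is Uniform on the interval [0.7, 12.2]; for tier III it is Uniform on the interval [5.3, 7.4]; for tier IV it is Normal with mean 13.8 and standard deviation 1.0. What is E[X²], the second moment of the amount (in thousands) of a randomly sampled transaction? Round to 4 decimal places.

105.0675

For each component E[X²] = Var + (mean)², giving I: 192.08; II: 52.6233; III: 40.69; IV: 191.44.
Overall E[X²] = 0.1·192.08 + 0.21·52.6233 + 0.38·40.69 + 0.31·191.44 = 105.068.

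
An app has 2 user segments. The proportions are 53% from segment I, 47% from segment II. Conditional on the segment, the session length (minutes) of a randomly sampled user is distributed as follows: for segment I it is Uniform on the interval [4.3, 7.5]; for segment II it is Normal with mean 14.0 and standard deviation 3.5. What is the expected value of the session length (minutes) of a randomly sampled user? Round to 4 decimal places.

Component means — I: 5.9; II: 14.
E[X] = 0.53·5.9 + 0.47·14 = 9.707.

9.7070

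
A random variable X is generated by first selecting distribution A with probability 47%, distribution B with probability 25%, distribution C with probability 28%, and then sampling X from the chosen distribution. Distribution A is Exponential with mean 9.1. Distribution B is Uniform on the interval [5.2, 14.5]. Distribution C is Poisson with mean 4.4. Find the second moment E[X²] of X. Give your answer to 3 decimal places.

For each component E[X²] = Var + (mean)², giving A: 165.62; B: 104.23; C: 23.76.
Overall E[X²] = 0.47·165.62 + 0.25·104.23 + 0.28·23.76 = 110.552.

110.552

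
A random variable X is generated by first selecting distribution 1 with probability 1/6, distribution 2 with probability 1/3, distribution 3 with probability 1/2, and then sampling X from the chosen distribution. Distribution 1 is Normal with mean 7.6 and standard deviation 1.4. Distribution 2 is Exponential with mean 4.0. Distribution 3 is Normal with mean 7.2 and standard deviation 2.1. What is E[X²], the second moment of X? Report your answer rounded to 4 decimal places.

48.7450

For each component E[X²] = Var + (mean)², giving 1: 59.72; 2: 32; 3: 56.25.
Overall E[X²] = 0.166667·59.72 + 0.333333·32 + 0.5·56.25 = 48.745.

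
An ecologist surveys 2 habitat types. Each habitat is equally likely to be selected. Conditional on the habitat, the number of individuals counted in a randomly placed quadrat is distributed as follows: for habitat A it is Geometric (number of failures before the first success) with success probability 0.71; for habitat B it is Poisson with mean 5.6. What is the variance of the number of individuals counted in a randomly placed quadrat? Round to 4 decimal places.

Per component, A: μ=0.408451, E[X²]=0.742115; B: μ=5.6, E[X²]=36.96.
E[X] = 0.5·0.408451 + 0.5·5.6 = 3.00423.
E[X²] = 0.5·0.742115 + 0.5·36.96 = 18.8511.
Var(X) = E[X²] − (E[X])² = 18.8511 − 9.02537 = 9.82569.

9.8257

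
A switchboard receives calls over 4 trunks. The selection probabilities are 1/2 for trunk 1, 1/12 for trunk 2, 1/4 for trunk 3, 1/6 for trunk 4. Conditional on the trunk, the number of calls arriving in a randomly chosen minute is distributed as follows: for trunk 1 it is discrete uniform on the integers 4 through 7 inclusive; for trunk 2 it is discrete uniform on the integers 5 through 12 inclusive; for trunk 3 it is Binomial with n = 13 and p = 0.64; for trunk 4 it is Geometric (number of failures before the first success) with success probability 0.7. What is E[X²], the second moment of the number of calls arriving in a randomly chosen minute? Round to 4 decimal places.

40.3954

For each component E[X²] = Var + (mean)², giving 1: 31.5; 2: 77.5; 3: 72.2176; 4: 0.795918.
Overall E[X²] = 0.5·31.5 + 0.0833333·77.5 + 0.25·72.2176 + 0.166667·0.795918 = 40.3954.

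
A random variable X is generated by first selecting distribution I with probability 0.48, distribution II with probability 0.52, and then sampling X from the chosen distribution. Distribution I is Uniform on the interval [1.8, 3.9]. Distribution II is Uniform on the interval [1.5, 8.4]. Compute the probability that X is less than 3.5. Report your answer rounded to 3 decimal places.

0.539

Conditional on each component, P(X < 3.5): I: 0.809524; II: 0.289855.
By total probability, P(X < 3.5) = 0.48·0.809524 + 0.52·0.289855 = 0.539296.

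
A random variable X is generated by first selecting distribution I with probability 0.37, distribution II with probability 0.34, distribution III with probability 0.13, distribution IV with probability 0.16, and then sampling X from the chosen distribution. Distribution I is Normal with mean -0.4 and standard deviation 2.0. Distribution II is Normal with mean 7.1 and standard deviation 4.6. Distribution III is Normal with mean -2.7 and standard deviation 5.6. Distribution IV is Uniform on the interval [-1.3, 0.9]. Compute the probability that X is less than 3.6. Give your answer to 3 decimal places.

0.711

Conditional on each component, P(X < 3.6): I: 0.97725; II: 0.223367; III: 0.869705; IV: 1.
By total probability, P(X < 3.6) = 0.37·0.97725 + 0.34·0.223367 + 0.13·0.869705 + 0.16·1 = 0.710589.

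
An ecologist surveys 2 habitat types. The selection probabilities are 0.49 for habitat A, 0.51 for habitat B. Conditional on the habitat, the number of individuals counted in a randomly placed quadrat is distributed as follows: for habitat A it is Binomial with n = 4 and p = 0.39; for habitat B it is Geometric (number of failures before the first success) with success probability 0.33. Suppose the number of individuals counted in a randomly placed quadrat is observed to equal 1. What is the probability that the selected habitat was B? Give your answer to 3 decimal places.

0.394

Likelihoods P(X=1 | ·): A: 0.35409; B: 0.2211.
Posterior ∝ prior × likelihood. Numerator for B: 0.51·0.2211 = 0.112761.
Normalizing constant: 0.49·0.35409 + 0.51·0.2211 = 0.286265.
P(B | observation) = 0.112761 / 0.286265 = 0.393904.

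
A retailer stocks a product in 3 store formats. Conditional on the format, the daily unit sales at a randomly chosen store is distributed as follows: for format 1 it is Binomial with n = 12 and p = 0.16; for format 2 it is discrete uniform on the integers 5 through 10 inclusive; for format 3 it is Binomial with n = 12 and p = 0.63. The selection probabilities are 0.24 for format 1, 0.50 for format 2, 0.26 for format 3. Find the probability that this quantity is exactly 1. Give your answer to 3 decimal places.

0.068

Conditional on each format, P(X = 1): 1: 0.282081; 2: 0; 3: 0.000134506.
By total probability, P(X = 1) = 0.24·0.282081 + 0.5·0 + 0.26·0.000134506 = 0.0677343.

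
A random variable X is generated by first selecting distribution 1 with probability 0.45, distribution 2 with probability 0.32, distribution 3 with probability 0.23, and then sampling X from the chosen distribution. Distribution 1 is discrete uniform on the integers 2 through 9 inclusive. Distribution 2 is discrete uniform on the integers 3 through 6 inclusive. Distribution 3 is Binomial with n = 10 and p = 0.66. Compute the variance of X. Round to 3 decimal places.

Per component, 1: μ=5.5, E[X²]=35.5; 2: μ=4.5, E[X²]=21.5; 3: μ=6.6, E[X²]=45.804.
E[X] = 0.45·5.5 + 0.32·4.5 + 0.23·6.6 = 5.433.
E[X²] = 0.45·35.5 + 0.32·21.5 + 0.23·45.804 = 33.3899.
Var(X) = E[X²] − (E[X])² = 33.3899 − 29.5175 = 3.87243.

3.872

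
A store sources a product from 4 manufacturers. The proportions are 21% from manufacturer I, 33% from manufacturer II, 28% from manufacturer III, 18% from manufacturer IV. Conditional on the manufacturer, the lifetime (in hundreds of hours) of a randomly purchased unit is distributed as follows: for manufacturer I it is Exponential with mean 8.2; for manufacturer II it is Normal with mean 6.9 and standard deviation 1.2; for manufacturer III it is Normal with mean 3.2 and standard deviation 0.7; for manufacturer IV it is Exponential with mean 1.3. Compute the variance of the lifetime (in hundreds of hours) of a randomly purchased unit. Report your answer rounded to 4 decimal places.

Per component, I: μ=8.2, E[X²]=134.48; II: μ=6.9, E[X²]=49.05; III: μ=3.2, E[X²]=10.73; IV: μ=1.3, E[X²]=3.38.
E[X] = 0.21·8.2 + 0.33·6.9 + 0.28·3.2 + 0.18·1.3 = 5.129.
E[X²] = 0.21·134.48 + 0.33·49.05 + 0.28·10.73 + 0.18·3.38 = 48.0401.
Var(X) = E[X²] − (E[X])² = 48.0401 − 26.3066 = 21.7335.

21.7335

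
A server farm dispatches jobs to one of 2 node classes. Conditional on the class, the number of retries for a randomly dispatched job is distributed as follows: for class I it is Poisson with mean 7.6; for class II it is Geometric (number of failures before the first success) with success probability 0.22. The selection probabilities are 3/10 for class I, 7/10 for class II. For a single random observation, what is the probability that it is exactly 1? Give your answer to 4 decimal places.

0.1213

Conditional on each class, P(X = 1): I: 0.00380343; II: 0.1716.
By total probability, P(X = 1) = 0.3·0.00380343 + 0.7·0.1716 = 0.121261.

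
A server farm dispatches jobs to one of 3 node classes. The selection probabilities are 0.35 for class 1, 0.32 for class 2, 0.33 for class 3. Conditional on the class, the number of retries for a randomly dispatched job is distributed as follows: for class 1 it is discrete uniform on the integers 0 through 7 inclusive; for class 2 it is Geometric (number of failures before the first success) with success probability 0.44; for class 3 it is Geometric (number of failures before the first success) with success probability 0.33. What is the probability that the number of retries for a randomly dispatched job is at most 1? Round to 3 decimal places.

0.489

Conditional on each class, P(X ≤ 1): 1: 0.25; 2: 0.6864; 3: 0.5511.
By total probability, P(X ≤ 1) = 0.35·0.25 + 0.32·0.6864 + 0.33·0.5511 = 0.489011.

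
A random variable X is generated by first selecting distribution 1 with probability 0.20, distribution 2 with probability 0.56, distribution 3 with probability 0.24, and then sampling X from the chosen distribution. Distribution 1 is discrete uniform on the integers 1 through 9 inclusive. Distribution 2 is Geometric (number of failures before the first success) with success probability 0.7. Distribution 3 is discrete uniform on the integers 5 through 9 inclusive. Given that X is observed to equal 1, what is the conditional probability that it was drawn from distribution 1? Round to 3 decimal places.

0.159

Likelihoods P(X=1 | ·): 1: 0.111111; 2: 0.21; 3: 0.
Posterior ∝ prior × likelihood. Numerator for 1: 0.2·0.111111 = 0.0222222.
Normalizing constant: 0.2·0.111111 + 0.56·0.21 + 0.24·0 = 0.139822.
P(1 | observation) = 0.0222222 / 0.139822 = 0.158932.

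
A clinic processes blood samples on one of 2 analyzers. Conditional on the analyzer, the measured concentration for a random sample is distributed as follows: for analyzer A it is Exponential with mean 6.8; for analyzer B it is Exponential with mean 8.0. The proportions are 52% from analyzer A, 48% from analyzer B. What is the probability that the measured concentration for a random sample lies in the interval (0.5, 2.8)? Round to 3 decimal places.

Conditional on each analyzer, P(0.5 < X < 2.8): A: 0.266629; B: 0.234725.
By total probability, P(0.5 < X < 2.8) = 0.52·0.266629 + 0.48·0.234725 = 0.251315.

0.251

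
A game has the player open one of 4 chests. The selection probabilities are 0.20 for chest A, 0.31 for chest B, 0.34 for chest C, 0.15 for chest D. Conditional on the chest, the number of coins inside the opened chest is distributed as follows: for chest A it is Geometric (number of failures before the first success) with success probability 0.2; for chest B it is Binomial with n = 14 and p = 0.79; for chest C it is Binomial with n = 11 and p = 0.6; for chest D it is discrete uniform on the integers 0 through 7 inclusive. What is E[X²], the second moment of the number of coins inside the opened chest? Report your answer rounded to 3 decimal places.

64.173

For each component E[X²] = Var + (mean)², giving A: 36; B: 124.646; C: 46.2; D: 17.5.
Overall E[X²] = 0.2·36 + 0.31·124.646 + 0.34·46.2 + 0.15·17.5 = 64.1733.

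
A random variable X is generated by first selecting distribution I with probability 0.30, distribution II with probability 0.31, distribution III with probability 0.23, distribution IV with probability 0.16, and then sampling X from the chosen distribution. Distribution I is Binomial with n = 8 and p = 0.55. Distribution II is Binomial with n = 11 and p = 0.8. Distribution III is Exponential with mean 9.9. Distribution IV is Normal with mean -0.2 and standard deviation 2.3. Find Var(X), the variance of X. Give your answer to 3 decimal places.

Per component, I: μ=4.4, E[X²]=21.34; II: μ=8.8, E[X²]=79.2; III: μ=9.9, E[X²]=196.02; IV: μ=-0.2, E[X²]=5.33.
E[X] = 0.3·4.4 + 0.31·8.8 + 0.23·9.9 + 0.16·-0.2 = 6.293.
E[X²] = 0.3·21.34 + 0.31·79.2 + 0.23·196.02 + 0.16·5.33 = 76.8914.
Var(X) = E[X²] − (E[X])² = 76.8914 − 39.6018 = 37.2896.

37.290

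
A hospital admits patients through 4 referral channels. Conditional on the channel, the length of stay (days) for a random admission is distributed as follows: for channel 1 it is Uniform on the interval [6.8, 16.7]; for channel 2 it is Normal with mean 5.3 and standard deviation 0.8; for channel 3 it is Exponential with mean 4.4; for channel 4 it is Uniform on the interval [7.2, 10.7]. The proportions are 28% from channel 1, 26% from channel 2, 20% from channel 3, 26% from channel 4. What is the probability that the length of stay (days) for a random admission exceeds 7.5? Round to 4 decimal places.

0.5351

Conditional on each channel, P(X > 7.5): 1: 0.929293; 2: 0.00297976; 3: 0.181855; 4: 0.914286.
By total probability, P(X > 7.5) = 0.28·0.929293 + 0.26·0.00297976 + 0.2·0.181855 + 0.26·0.914286 = 0.535062.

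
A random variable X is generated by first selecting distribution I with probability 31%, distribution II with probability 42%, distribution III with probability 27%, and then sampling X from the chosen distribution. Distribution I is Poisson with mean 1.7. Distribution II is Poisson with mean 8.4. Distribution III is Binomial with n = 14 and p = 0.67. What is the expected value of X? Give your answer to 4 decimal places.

Component means — I: 1.7; II: 8.4; III: 9.38.
E[X] = 0.31·1.7 + 0.42·8.4 + 0.27·9.38 = 6.5876.

6.5876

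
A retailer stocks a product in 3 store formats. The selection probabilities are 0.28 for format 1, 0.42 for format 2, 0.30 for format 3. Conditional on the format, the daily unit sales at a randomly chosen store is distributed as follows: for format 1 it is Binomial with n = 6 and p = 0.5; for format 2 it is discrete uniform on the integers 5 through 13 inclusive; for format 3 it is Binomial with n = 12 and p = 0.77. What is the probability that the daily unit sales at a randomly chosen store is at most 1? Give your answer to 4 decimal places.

0.0306

Conditional on each format, P(X ≤ 1): 1: 0.109375; 2: 0; 3: 9.02311e-07.
By total probability, P(X ≤ 1) = 0.28·0.109375 + 0.42·0 + 0.3·9.02311e-07 = 0.0306253.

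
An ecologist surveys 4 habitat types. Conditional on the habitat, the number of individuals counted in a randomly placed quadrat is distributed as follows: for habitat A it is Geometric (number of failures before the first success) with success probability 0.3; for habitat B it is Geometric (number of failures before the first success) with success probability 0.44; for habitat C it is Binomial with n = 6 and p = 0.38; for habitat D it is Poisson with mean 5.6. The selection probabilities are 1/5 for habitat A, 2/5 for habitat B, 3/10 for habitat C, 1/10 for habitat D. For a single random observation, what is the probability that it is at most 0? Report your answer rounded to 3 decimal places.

0.253

Conditional on each habitat, P(X ≤ 0): A: 0.3; B: 0.44; C: 0.0568002; D: 0.00369786.
By total probability, P(X ≤ 0) = 0.2·0.3 + 0.4·0.44 + 0.3·0.0568002 + 0.1·0.00369786 = 0.25341.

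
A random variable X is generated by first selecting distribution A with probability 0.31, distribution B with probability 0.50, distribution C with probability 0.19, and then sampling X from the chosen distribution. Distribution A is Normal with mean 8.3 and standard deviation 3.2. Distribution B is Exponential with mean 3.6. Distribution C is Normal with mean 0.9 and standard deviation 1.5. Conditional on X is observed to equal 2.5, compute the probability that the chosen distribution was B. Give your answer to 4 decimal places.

Likelihoods f(2.5 | ·): A: 0.0241211; B: 0.138709; C: 0.150575.
Posterior ∝ prior × likelihood. Numerator for B: 0.5·0.138709 = 0.0693544.
Normalizing constant: 0.31·0.0241211 + 0.5·0.138709 + 0.19·0.150575 = 0.105441.
P(B | observation) = 0.0693544 / 0.105441 = 0.657754.

0.6578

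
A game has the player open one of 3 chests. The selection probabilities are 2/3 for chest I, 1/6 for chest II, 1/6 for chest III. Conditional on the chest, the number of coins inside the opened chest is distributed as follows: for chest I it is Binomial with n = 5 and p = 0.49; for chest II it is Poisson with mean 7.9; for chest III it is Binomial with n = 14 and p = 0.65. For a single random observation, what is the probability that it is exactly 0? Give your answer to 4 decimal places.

Conditional on each chest, P(X = 0): I: 0.0345025; II: 0.000370744; III: 4.13955e-07.
By total probability, P(X = 0) = 0.666667·0.0345025 + 0.166667·0.000370744 + 0.166667·4.13955e-07 = 0.0230635.

0.0231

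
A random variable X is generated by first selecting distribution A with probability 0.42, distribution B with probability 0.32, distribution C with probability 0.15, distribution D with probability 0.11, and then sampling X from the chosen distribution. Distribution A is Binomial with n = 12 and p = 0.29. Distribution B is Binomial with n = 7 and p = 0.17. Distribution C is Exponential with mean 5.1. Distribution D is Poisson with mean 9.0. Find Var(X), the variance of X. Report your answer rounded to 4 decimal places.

Per component, A: μ=3.48, E[X²]=14.5812; B: μ=1.19, E[X²]=2.4038; C: μ=5.1, E[X²]=52.02; D: μ=9, E[X²]=90.
E[X] = 0.42·3.48 + 0.32·1.19 + 0.15·5.1 + 0.11·9 = 3.5974.
E[X²] = 0.42·14.5812 + 0.32·2.4038 + 0.15·52.02 + 0.11·90 = 24.5963.
Var(X) = E[X²] − (E[X])² = 24.5963 − 12.9413 = 11.655.

11.6550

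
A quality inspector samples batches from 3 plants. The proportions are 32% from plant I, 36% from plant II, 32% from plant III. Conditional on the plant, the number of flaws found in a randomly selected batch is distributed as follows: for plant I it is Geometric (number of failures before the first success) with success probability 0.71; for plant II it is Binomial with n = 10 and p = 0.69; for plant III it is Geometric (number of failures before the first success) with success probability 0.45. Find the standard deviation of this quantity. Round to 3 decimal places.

Per component, I: μ=0.408451, E[X²]=0.742115; II: μ=6.9, E[X²]=49.749; III: μ=1.22222, E[X²]=4.20988.
E[X] = 0.32·0.408451 + 0.36·6.9 + 0.32·1.22222 = 3.00582.
E[X²] = 0.32·0.742115 + 0.36·49.749 + 0.32·4.20988 = 19.4943.
Var(X) = E[X²] − (E[X])² = 19.4943 − 9.03493 = 10.4594.
SD(X) = √10.4594 = 3.23409.

3.234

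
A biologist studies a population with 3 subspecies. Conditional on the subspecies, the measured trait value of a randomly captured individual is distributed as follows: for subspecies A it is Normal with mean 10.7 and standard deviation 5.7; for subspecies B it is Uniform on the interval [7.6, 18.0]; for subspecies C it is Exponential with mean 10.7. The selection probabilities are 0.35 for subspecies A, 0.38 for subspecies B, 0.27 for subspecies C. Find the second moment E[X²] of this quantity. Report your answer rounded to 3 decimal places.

For each component E[X²] = Var + (mean)², giving A: 146.98; B: 172.853; C: 228.98.
Overall E[X²] = 0.35·146.98 + 0.38·172.853 + 0.27·228.98 = 178.952.

178.952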